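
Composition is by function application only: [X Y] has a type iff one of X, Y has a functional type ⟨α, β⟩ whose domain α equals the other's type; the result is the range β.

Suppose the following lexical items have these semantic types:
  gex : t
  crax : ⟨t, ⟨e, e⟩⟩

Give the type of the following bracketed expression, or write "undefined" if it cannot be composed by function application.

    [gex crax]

⟨e, e⟩

[gex crax]: ⟨t, ⟨e, e⟩⟩ applied to t yields ⟨e, e⟩.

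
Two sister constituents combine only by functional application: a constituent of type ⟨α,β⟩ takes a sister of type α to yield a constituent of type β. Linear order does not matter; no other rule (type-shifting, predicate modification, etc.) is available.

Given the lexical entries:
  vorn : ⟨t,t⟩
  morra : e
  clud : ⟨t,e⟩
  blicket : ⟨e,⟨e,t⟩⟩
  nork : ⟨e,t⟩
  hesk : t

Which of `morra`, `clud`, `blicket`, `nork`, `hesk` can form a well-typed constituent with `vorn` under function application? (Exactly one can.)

morra : e — neither side's domain matches the other.
clud : ⟨t,e⟩ — neither side's domain matches the other.
blicket : ⟨e,⟨e,t⟩⟩ — neither side's domain matches the other.
nork : ⟨e,t⟩ — neither side's domain matches the other.
hesk — combines: vorn : ⟨t,t⟩ takes hesk : t as argument, giving t.

hesk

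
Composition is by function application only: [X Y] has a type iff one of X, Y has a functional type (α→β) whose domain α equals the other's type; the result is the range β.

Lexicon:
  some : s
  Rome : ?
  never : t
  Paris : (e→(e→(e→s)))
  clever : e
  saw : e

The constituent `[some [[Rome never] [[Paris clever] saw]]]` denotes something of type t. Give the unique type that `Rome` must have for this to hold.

(t→((e→s)→(s→t)))

For [some [[Rome never] [[Paris clever] saw]]] to have type t with some of type s, [[Rome never] [[Paris clever] saw]] must be the function: [[Rome never] [[Paris clever] saw]] : (s→t).
For [[Rome never] [[Paris clever] saw]] to have type (s→t) with [[Paris clever] saw] of type (e→s), [Rome never] must be the function: [Rome never] : ((e→s)→(s→t)).
For [Rome never] to have type ((e→s)→(s→t)) with never of type t, Rome must be the function: Rome : (t→((e→s)→(s→t))).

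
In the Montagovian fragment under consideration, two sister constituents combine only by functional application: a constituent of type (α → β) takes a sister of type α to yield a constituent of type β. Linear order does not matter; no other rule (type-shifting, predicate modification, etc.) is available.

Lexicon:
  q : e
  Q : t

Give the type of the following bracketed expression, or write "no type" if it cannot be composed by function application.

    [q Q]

[q Q]: e with t — neither is a function whose domain matches the other; composition fails here.

no type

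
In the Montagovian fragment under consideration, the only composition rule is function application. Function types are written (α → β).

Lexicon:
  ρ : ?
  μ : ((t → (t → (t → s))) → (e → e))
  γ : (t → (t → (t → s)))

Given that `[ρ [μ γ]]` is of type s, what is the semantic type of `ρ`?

At [ρ [μ γ]] (required: s): [μ γ] is (e → e), which is not a function with range s; hence ρ is the functor — type ((e → e) → s).

((e → e) → s)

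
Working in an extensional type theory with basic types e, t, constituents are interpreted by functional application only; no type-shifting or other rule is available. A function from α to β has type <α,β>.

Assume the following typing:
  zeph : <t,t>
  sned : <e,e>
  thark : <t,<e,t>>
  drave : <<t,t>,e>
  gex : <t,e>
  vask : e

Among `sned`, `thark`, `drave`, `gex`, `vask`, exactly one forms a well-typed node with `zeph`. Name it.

sned : <e,e> — neither side's domain matches the other.
thark : <t,<e,t>> — neither side's domain matches the other.
drave — combines: drave : <<t,t>,e> takes zeph : <t,t> as argument, giving e.
gex : <t,e> — neither side's domain matches the other.
vask : e — neither side's domain matches the other.

drave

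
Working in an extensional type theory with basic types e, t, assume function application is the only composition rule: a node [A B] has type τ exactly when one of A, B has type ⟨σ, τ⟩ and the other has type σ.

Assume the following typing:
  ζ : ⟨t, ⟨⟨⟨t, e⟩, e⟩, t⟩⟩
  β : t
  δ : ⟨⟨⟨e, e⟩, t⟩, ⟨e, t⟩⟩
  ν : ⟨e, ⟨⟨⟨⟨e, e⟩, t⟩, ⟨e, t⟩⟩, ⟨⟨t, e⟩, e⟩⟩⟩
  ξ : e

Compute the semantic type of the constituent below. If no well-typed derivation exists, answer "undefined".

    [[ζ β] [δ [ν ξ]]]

t

[ζ β]: functor ζ : ⟨t, ⟨⟨⟨t, e⟩, e⟩, t⟩⟩, argument β : t; result ⟨⟨⟨t, e⟩, e⟩, t⟩.
[ν ξ]: functor ν : ⟨e, ⟨⟨⟨⟨e, e⟩, t⟩, ⟨e, t⟩⟩, ⟨⟨t, e⟩, e⟩⟩⟩, argument ξ : e; result ⟨⟨⟨⟨e, e⟩, t⟩, ⟨e, t⟩⟩, ⟨⟨t, e⟩, e⟩⟩.
[δ [ν ξ]]: functor [ν ξ] : ⟨⟨⟨⟨e, e⟩, t⟩, ⟨e, t⟩⟩, ⟨⟨t, e⟩, e⟩⟩, argument δ : ⟨⟨⟨e, e⟩, t⟩, ⟨e, t⟩⟩; result ⟨⟨t, e⟩, e⟩.
[[ζ β] [δ [ν ξ]]]: functor [ζ β] : ⟨⟨⟨t, e⟩, e⟩, t⟩, argument [δ [ν ξ]] : ⟨⟨t, e⟩, e⟩; result t.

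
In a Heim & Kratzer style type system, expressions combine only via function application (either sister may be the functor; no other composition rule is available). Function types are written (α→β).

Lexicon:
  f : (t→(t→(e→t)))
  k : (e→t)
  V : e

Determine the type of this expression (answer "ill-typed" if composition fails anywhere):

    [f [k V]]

[k V]: functor k : (e→t), argument V : e; result t.
[f [k V]]: functor f : (t→(t→(e→t))), argument [k V] : t; result (t→(e→t)).

(t→(e→t))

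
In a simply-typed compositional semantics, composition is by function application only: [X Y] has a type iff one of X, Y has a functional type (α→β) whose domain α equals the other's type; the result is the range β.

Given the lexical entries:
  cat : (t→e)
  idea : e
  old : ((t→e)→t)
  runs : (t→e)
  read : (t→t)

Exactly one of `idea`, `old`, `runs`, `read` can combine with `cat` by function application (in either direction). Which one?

idea : e — neither side's domain matches the other.
old — combines: old : ((t→e)→t) takes cat : (t→e) as argument, giving t.
runs : (t→e) — neither side's domain matches the other.
read : (t→t) — neither side's domain matches the other.

old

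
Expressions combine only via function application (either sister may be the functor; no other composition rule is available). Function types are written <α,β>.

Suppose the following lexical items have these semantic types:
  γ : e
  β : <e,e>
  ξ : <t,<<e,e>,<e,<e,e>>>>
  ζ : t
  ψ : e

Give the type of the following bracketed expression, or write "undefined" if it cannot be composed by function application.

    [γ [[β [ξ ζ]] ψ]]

[ξ ζ]: ξ is <t,<<e,e>,<e,<e,e>>>>, ζ is t; result <<e,e>,<e,<e,e>>>.
[β [ξ ζ]]: [ξ ζ] is <<e,e>,<e,<e,e>>>, β is <e,e>; result <e,<e,e>>.
[[β [ξ ζ]] ψ]: [β [ξ ζ]] is <e,<e,e>>, ψ is e; result <e,e>.
[γ [[β [ξ ζ]] ψ]]: [[β [ξ ζ]] ψ] is <e,e>, γ is e; result e.

e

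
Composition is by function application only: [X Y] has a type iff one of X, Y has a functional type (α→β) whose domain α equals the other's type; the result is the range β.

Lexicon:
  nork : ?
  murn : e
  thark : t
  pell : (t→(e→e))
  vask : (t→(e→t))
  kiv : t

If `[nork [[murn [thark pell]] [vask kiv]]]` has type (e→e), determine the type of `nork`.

At [nork [[murn [thark pell]] [vask kiv]]] (required: (e→e)): [[murn [thark pell]] [vask kiv]] is t, which is not a function with range (e→e); hence nork is the functor — type (t→(e→e)).

(t→(e→e))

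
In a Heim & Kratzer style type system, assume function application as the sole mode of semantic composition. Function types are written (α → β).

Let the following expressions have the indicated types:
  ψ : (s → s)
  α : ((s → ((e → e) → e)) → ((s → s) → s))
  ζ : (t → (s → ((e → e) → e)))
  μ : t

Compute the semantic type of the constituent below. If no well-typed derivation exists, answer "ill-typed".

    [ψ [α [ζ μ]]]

s

[ζ μ] — ζ of type (t → (s → ((e → e) → e))) combines with μ of type t: type (s → ((e → e) → e)).
[α [ζ μ]] — α of type ((s → ((e → e) → e)) → ((s → s) → s)) combines with [ζ μ] of type (s → ((e → e) → e)): type ((s → s) → s).
[ψ [α [ζ μ]]] — [α [ζ μ]] of type ((s → s) → s) combines with ψ of type (s → s): type s.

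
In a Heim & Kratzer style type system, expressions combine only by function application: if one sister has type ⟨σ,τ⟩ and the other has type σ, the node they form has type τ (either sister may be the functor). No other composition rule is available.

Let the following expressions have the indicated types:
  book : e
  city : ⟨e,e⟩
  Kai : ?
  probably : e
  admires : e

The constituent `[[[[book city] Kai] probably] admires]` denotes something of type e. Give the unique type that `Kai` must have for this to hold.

[[[[book city] Kai] probably] admires] must have type e. The sister admires has type e; that is not a function onto e, so [[[book city] Kai] probably] must be the functor, of type ⟨e,e⟩.
[[[book city] Kai] probably] must have type ⟨e,e⟩. The sister probably has type e; that is not a function onto ⟨e,e⟩, so [[book city] Kai] must be the functor, of type ⟨e,⟨e,e⟩⟩.
[[book city] Kai] must have type ⟨e,⟨e,e⟩⟩. The sister [book city] has type e; that is not a function onto ⟨e,⟨e,e⟩⟩, so Kai must be the functor, of type ⟨e,⟨e,⟨e,e⟩⟩⟩.

⟨e,⟨e,⟨e,e⟩⟩⟩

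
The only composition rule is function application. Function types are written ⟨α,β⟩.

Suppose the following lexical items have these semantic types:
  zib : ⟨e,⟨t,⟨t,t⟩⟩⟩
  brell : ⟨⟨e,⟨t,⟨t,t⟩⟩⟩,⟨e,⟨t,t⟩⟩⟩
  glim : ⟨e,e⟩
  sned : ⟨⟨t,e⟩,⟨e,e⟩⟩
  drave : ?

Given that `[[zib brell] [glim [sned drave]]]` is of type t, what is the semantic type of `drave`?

[[zib brell] [glim [sned drave]]] is required to be t. [zib brell] : ⟨e,⟨t,t⟩⟩ cannot yield t as functor, so [glim [sned drave]] : ⟨⟨e,⟨t,t⟩⟩,t⟩.
[glim [sned drave]] is required to be ⟨⟨e,⟨t,t⟩⟩,t⟩. glim : ⟨e,e⟩ cannot yield ⟨⟨e,⟨t,t⟩⟩,t⟩ as functor, so [sned drave] : ⟨⟨e,e⟩,⟨⟨e,⟨t,t⟩⟩,t⟩⟩.
[sned drave] is required to be ⟨⟨e,e⟩,⟨⟨e,⟨t,t⟩⟩,t⟩⟩. sned : ⟨⟨t,e⟩,⟨e,e⟩⟩ cannot yield ⟨⟨e,e⟩,⟨⟨e,⟨t,t⟩⟩,t⟩⟩ as functor, so drave : ⟨⟨⟨t,e⟩,⟨e,e⟩⟩,⟨⟨e,e⟩,⟨⟨e,⟨t,t⟩⟩,t⟩⟩⟩.

⟨⟨⟨t,e⟩,⟨e,e⟩⟩,⟨⟨e,e⟩,⟨⟨e,⟨t,t⟩⟩,t⟩⟩⟩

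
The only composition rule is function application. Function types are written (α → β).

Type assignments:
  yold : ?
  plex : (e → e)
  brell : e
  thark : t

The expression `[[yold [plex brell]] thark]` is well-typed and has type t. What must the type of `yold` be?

(e → (t → t))

[[yold [plex brell]] thark] must have type t. The sister thark has type t; that is not a function onto t, so [yold [plex brell]] must be the functor, of type (t → t).
[yold [plex brell]] must have type (t → t). The sister [plex brell] has type e; that is not a function onto (t → t), so yold must be the functor, of type (e → (t → t)).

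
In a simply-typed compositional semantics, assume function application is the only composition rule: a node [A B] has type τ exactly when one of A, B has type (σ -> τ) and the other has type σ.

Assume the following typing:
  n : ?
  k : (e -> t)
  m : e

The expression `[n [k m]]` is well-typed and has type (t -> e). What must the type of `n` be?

For [n [k m]] to have type (t -> e) with [k m] of type t, n must be the function: n : (t -> (t -> e)).

(t -> (t -> e))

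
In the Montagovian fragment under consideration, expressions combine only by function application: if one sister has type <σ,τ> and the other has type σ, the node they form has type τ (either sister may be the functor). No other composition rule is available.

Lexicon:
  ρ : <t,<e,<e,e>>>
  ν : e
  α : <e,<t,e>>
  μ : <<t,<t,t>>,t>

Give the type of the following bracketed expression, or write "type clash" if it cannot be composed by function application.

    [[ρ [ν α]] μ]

[ν α]: α is <e,<t,e>>, ν is e; result <t,e>.
[ρ [ν α]]: <t,<e,<e,e>>> and <t,e> cannot combine by function application — type clash.

type clash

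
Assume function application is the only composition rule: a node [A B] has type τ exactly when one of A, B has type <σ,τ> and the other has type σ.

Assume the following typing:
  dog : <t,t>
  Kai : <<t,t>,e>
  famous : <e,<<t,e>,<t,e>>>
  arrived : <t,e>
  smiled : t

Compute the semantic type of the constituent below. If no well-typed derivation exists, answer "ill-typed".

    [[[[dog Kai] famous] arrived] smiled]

e

[dog Kai] — Kai of type <<t,t>,e> combines with dog of type <t,t>: type e.
[[dog Kai] famous] — famous of type <e,<<t,e>,<t,e>>> combines with [dog Kai] of type e: type <<t,e>,<t,e>>.
[[[dog Kai] famous] arrived] — [[dog Kai] famous] of type <<t,e>,<t,e>> combines with arrived of type <t,e>: type <t,e>.
[[[[dog Kai] famous] arrived] smiled] — [[[dog Kai] famous] arrived] of type <t,e> combines with smiled of type t: type e.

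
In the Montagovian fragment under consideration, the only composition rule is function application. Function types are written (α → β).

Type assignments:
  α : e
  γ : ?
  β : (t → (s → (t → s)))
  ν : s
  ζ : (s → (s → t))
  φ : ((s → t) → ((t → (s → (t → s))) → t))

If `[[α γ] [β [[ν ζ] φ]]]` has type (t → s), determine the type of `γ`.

[[α γ] [β [[ν ζ] φ]]] must have type (t → s). The sister [β [[ν ζ] φ]] has type t; that is not a function onto (t → s), so [α γ] must be the functor, of type (t → (t → s)).
[α γ] must have type (t → (t → s)). The sister α has type e; that is not a function onto (t → (t → s)), so γ must be the functor, of type (e → (t → (t → s))).

(e → (t → (t → s)))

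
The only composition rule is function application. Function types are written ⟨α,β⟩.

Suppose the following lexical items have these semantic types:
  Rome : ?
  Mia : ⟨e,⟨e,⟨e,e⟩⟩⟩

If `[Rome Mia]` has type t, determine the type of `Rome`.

[Rome Mia] must have type t. The sister Mia has type ⟨e,⟨e,⟨e,e⟩⟩⟩; that is not a function onto t, so Rome must be the functor, of type ⟨⟨e,⟨e,⟨e,e⟩⟩⟩,t⟩.

⟨⟨e,⟨e,⟨e,e⟩⟩⟩,t⟩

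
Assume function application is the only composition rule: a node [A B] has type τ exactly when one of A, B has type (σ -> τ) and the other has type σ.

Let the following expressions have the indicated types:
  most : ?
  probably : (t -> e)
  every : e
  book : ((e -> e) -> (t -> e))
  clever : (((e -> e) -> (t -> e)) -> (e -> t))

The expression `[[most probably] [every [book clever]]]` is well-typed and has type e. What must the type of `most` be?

((t -> e) -> (t -> e))

At [[most probably] [every [book clever]]] (required: e): [every [book clever]] is t, which is not a function with range e; hence [most probably] is the functor — type (t -> e).
At [most probably] (required: (t -> e)): probably is (t -> e), which is not a function with range (t -> e); hence most is the functor — type ((t -> e) -> (t -> e)).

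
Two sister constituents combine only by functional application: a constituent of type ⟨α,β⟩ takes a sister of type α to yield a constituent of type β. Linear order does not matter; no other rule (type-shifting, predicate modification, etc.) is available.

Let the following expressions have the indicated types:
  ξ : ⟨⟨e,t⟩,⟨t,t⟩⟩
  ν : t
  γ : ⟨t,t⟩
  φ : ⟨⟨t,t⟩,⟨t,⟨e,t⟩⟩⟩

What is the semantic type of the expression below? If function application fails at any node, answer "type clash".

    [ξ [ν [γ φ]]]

At [γ φ], φ : ⟨⟨t,t⟩,⟨t,⟨e,t⟩⟩⟩ takes γ : ⟨t,t⟩, giving ⟨t,⟨e,t⟩⟩.
At [ν [γ φ]], [γ φ] : ⟨t,⟨e,t⟩⟩ takes ν : t, giving ⟨e,t⟩.
At [ξ [ν [γ φ]]], ξ : ⟨⟨e,t⟩,⟨t,t⟩⟩ takes [ν [γ φ]] : ⟨e,t⟩, giving ⟨t,t⟩.

⟨t,t⟩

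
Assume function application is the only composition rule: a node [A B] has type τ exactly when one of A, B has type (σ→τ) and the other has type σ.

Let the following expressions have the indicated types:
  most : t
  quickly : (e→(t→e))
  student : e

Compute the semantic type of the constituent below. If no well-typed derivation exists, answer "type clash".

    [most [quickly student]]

[quickly student] — quickly of type (e→(t→e)) combines with student of type e: type (t→e).
[most [quickly student]] — [quickly student] of type (t→e) combines with most of type t: type e.

e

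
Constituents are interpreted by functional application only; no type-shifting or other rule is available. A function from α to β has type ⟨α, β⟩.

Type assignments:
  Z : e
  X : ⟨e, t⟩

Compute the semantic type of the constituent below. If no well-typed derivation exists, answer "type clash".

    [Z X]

[Z X]: ⟨e, t⟩ applied to e yields t.

t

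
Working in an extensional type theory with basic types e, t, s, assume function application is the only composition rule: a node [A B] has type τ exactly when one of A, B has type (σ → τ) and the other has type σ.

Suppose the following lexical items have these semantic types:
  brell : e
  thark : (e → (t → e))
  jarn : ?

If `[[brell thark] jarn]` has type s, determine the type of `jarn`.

((t → e) → s)

At [[brell thark] jarn] (required: s): [brell thark] is (t → e), which is not a function with range s; hence jarn is the functor — type ((t → e) → s).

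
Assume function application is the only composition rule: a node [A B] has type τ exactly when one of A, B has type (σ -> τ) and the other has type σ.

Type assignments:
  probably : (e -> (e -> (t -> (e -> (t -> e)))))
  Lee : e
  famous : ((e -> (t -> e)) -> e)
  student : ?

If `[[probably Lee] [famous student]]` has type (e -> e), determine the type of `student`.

(((e -> (t -> e)) -> e) -> ((e -> (t -> (e -> (t -> e)))) -> (e -> e)))

For [[probably Lee] [famous student]] to have type (e -> e) with [probably Lee] of type (e -> (t -> (e -> (t -> e)))), [famous student] must be the function: [famous student] : ((e -> (t -> (e -> (t -> e)))) -> (e -> e)).
For [famous student] to have type ((e -> (t -> (e -> (t -> e)))) -> (e -> e)) with famous of type ((e -> (t -> e)) -> e), student must be the function: student : (((e -> (t -> e)) -> e) -> ((e -> (t -> (e -> (t -> e)))) -> (e -> e))).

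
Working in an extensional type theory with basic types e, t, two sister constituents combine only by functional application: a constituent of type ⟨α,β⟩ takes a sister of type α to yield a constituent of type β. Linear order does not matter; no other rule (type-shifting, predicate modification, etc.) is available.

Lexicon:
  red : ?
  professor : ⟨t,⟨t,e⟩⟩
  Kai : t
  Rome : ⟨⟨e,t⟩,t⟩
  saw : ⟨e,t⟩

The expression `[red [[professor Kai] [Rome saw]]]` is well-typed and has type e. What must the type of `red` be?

At [red [[professor Kai] [Rome saw]]] (required: e): [[professor Kai] [Rome saw]] is e, which is not a function with range e; hence red is the functor — type ⟨e,e⟩.

⟨e,e⟩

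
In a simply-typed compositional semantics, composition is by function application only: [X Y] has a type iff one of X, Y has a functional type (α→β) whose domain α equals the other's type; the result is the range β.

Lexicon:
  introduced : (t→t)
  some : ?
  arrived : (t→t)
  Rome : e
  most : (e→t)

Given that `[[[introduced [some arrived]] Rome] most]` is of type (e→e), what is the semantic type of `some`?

[[[introduced [some arrived]] Rome] most] must have type (e→e). The sister most has type (e→t); that is not a function onto (e→e), so [[introduced [some arrived]] Rome] must be the functor, of type ((e→t)→(e→e)).
[[introduced [some arrived]] Rome] must have type ((e→t)→(e→e)). The sister Rome has type e; that is not a function onto ((e→t)→(e→e)), so [introduced [some arrived]] must be the functor, of type (e→((e→t)→(e→e))).
[introduced [some arrived]] must have type (e→((e→t)→(e→e))). The sister introduced has type (t→t); that is not a function onto (e→((e→t)→(e→e))), so [some arrived] must be the functor, of type ((t→t)→(e→((e→t)→(e→e)))).
[some arrived] must have type ((t→t)→(e→((e→t)→(e→e)))). The sister arrived has type (t→t); that is not a function onto ((t→t)→(e→((e→t)→(e→e)))), so some must be the functor, of type ((t→t)→((t→t)→(e→((e→t)→(e→e))))).

((t→t)→((t→t)→(e→((e→t)→(e→e)))))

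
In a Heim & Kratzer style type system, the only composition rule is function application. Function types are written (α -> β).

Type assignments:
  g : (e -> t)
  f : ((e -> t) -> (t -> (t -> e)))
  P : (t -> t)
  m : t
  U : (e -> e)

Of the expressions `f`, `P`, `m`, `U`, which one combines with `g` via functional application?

f

f — combines: f : ((e -> t) -> (t -> (t -> e))) takes g : (e -> t) as argument, giving (t -> (t -> e)).
P : (t -> t) — no; g wants e, and P wants t.
m : t — no; g wants e, and m wants nothing (atomic).
U : (e -> e) — no; g wants e, and U wants e.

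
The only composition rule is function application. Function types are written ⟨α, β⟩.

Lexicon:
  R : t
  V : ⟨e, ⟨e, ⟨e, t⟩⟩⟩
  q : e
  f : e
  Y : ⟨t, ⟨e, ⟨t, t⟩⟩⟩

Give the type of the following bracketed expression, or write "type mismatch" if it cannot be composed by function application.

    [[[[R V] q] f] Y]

type mismatch

At [R V]: neither t nor ⟨e, ⟨e, ⟨e, t⟩⟩⟩ can take the other as argument; the node is ill-typed.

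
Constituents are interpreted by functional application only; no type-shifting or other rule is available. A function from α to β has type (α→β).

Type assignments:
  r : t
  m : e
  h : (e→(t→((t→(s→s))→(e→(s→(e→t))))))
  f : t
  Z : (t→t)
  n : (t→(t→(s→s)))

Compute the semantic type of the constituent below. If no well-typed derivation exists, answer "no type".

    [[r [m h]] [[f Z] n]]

(e→(s→(e→t)))

[m h]: (e→(t→((t→(s→s))→(e→(s→(e→t)))))) applied to e yields (t→((t→(s→s))→(e→(s→(e→t))))).
[r [m h]]: (t→((t→(s→s))→(e→(s→(e→t))))) applied to t yields ((t→(s→s))→(e→(s→(e→t)))).
[f Z]: (t→t) applied to t yields t.
[[f Z] n]: (t→(t→(s→s))) applied to t yields (t→(s→s)).
[[r [m h]] [[f Z] n]]: ((t→(s→s))→(e→(s→(e→t)))) applied to (t→(s→s)) yields (e→(s→(e→t))).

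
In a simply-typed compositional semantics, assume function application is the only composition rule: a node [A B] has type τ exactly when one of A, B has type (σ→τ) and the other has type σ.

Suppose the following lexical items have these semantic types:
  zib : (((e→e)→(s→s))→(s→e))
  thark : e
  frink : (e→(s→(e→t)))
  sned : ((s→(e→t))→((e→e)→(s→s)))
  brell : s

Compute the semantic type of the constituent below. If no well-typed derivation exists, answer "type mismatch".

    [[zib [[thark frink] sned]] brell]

e

[thark frink]: frink is (e→(s→(e→t))), thark is e; result (s→(e→t)).
[[thark frink] sned]: sned is ((s→(e→t))→((e→e)→(s→s))), [thark frink] is (s→(e→t)); result ((e→e)→(s→s)).
[zib [[thark frink] sned]]: zib is (((e→e)→(s→s))→(s→e)), [[thark frink] sned] is ((e→e)→(s→s)); result (s→e).
[[zib [[thark frink] sned]] brell]: [zib [[thark frink] sned]] is (s→e), brell is s; result e.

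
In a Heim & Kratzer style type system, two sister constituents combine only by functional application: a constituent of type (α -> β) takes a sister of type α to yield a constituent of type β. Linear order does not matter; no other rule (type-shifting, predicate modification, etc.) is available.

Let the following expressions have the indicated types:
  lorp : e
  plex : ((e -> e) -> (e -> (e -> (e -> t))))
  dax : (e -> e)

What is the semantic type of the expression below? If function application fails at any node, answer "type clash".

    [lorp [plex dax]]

[plex dax]: functor plex : ((e -> e) -> (e -> (e -> (e -> t)))), argument dax : (e -> e); result (e -> (e -> (e -> t))).
[lorp [plex dax]]: functor [plex dax] : (e -> (e -> (e -> t))), argument lorp : e; result (e -> (e -> t)).

(e -> (e -> t))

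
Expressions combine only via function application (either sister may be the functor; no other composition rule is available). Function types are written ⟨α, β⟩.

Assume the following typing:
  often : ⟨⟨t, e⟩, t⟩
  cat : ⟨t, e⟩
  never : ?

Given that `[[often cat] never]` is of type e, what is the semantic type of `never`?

For [[often cat] never] to have type e with [often cat] of type t, never must be the function: never : ⟨t, e⟩.

⟨t, e⟩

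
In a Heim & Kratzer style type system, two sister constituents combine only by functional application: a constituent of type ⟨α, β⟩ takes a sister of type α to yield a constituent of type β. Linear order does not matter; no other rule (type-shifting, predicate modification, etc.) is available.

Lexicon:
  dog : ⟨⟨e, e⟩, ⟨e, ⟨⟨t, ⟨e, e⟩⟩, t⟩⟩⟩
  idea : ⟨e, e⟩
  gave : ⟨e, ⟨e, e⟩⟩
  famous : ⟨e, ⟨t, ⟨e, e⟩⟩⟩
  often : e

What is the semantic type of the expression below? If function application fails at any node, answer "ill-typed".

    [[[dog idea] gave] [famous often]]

ill-typed

[dog idea]: functor dog : ⟨⟨e, e⟩, ⟨e, ⟨⟨t, ⟨e, e⟩⟩, t⟩⟩⟩, argument idea : ⟨e, e⟩; result ⟨e, ⟨⟨t, ⟨e, e⟩⟩, t⟩⟩.
At [[dog idea] gave]: neither ⟨e, ⟨⟨t, ⟨e, e⟩⟩, t⟩⟩ nor ⟨e, ⟨e, e⟩⟩ can take the other as argument; the node is ill-typed.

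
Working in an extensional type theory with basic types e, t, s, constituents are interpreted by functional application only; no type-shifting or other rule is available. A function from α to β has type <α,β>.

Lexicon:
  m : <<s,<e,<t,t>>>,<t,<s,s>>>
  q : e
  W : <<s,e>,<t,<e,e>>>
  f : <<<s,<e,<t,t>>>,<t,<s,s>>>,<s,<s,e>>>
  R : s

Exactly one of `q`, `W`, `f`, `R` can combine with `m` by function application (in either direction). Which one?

f

q : e — m needs <s,<e,<t,t>>>; q needs nothing (atomic); neither fits.
W : <<s,e>,<t,<e,e>>> — m needs <s,<e,<t,t>>>; W needs <s,e>; neither fits.
f — combines: f : <<<s,<e,<t,t>>>,<t,<s,s>>>,<s,<s,e>>> takes m : <<s,<e,<t,t>>>,<t,<s,s>>> as argument, giving <s,<s,e>>.
R : s — m needs <s,<e,<t,t>>>; R needs nothing (atomic); neither fits.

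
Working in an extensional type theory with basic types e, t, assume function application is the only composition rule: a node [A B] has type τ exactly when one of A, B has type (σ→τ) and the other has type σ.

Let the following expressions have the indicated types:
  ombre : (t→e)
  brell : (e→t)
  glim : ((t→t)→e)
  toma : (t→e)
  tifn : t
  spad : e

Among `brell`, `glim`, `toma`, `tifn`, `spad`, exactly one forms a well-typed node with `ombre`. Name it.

tifn

brell : (e→t) — neither side's domain matches the other.
glim : ((t→t)→e) — neither side's domain matches the other.
toma : (t→e) — neither side's domain matches the other.
tifn — combines: ombre : (t→e) takes tifn : t as argument, giving e.
spad : e — neither side's domain matches the other.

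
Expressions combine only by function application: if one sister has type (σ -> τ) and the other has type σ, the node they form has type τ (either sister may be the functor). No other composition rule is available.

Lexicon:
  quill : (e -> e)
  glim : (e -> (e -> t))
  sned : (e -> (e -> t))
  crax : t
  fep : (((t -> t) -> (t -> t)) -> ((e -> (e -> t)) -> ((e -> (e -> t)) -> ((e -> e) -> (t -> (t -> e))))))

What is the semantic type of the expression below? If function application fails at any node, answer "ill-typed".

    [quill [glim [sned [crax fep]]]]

ill-typed

At [crax fep]: neither t nor (((t -> t) -> (t -> t)) -> ((e -> (e -> t)) -> ((e -> (e -> t)) -> ((e -> e) -> (t -> (t -> e)))))) can take the other as argument; the node is ill-typed.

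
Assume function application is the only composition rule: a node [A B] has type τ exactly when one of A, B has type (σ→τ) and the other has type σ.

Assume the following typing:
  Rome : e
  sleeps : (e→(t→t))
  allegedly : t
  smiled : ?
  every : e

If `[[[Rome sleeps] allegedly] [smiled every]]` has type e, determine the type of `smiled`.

(e→(t→e))

For [[[Rome sleeps] allegedly] [smiled every]] to have type e with [[Rome sleeps] allegedly] of type t, [smiled every] must be the function: [smiled every] : (t→e).
For [smiled every] to have type (t→e) with every of type e, smiled must be the function: smiled : (e→(t→e)).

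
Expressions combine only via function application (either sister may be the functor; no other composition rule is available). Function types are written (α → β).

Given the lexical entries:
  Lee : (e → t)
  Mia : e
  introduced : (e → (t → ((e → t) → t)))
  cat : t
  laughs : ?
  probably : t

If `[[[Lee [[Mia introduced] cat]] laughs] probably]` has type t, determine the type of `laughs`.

(t → (t → t))

[[[Lee [[Mia introduced] cat]] laughs] probably] must have type t. The sister probably has type t; that is not a function onto t, so [[Lee [[Mia introduced] cat]] laughs] must be the functor, of type (t → t).
[[Lee [[Mia introduced] cat]] laughs] must have type (t → t). The sister [Lee [[Mia introduced] cat]] has type t; that is not a function onto (t → t), so laughs must be the functor, of type (t → (t → t)).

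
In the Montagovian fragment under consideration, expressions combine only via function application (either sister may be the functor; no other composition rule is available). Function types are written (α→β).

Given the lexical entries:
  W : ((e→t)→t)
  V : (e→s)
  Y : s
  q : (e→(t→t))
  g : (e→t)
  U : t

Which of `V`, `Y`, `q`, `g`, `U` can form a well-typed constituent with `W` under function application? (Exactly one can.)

g

V : (e→s) — neither side's domain matches the other.
Y : s — neither side's domain matches the other.
q : (e→(t→t)) — neither side's domain matches the other.
g — combines: W : ((e→t)→t) takes g : (e→t) as argument, giving t.
U : t — neither side's domain matches the other.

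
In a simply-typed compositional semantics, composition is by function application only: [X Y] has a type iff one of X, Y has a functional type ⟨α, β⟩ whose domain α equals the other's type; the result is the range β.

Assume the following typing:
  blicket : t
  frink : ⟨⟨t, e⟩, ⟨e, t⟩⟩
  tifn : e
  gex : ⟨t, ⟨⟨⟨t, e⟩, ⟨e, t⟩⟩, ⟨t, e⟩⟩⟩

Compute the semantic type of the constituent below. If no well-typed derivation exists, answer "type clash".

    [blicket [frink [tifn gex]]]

type clash

At [tifn gex]: neither e nor ⟨t, ⟨⟨⟨t, e⟩, ⟨e, t⟩⟩, ⟨t, e⟩⟩⟩ can take the other as argument; the node is ill-typed.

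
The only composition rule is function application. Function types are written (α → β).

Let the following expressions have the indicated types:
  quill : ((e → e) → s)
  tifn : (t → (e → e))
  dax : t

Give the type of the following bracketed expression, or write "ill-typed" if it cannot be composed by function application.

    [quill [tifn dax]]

At [tifn dax], tifn : (t → (e → e)) takes dax : t, giving (e → e).
At [quill [tifn dax]], quill : ((e → e) → s) takes [tifn dax] : (e → e), giving s.

s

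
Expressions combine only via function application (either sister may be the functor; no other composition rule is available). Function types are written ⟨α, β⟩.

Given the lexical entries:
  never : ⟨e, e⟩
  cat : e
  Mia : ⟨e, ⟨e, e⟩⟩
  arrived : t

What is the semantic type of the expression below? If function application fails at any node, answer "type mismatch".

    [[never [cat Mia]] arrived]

[cat Mia] — Mia of type ⟨e, ⟨e, e⟩⟩ combines with cat of type e: type ⟨e, e⟩.
[never [cat Mia]]: ⟨e, e⟩ and ⟨e, e⟩ cannot combine by function application — type clash.

type mismatch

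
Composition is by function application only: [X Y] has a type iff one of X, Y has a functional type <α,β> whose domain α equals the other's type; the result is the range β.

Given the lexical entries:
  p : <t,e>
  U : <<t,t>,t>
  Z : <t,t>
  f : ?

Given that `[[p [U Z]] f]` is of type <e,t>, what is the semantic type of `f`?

For [[p [U Z]] f] to have type <e,t> with [p [U Z]] of type e, f must be the function: f : <e,<e,t>>.

<e,<e,t>>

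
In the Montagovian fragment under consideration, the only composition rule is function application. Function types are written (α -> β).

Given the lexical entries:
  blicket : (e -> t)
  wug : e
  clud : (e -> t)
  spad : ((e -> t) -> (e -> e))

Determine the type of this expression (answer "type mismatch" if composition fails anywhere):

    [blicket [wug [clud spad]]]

At [clud spad], spad : ((e -> t) -> (e -> e)) takes clud : (e -> t), giving (e -> e).
At [wug [clud spad]], [clud spad] : (e -> e) takes wug : e, giving e.
At [blicket [wug [clud spad]]], blicket : (e -> t) takes [wug [clud spad]] : e, giving t.

t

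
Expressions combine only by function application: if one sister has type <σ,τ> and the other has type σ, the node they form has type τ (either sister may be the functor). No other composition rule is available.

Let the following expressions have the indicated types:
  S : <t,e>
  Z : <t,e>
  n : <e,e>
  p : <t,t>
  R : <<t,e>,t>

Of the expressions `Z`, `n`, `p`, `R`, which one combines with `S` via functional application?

Z : <t,e> — does not combine with S.
n : <e,e> — does not combine with S.
p : <t,t> — does not combine with S.
R — combines: R : <<t,e>,t> takes S : <t,e> as argument, giving t.

R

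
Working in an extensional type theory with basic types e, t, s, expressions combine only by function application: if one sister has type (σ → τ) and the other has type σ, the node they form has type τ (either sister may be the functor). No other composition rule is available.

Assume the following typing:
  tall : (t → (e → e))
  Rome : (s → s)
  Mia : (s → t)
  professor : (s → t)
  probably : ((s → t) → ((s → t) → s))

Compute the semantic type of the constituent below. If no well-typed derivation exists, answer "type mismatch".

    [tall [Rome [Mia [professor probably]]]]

type mismatch

[professor probably]: ((s → t) → ((s → t) → s)) applied to (s → t) yields ((s → t) → s).
[Mia [professor probably]]: ((s → t) → s) applied to (s → t) yields s.
[Rome [Mia [professor probably]]]: (s → s) applied to s yields s.
[tall [Rome [Mia [professor probably]]]]: (t → (e → e)) with s — neither is a function whose domain matches the other; composition fails here.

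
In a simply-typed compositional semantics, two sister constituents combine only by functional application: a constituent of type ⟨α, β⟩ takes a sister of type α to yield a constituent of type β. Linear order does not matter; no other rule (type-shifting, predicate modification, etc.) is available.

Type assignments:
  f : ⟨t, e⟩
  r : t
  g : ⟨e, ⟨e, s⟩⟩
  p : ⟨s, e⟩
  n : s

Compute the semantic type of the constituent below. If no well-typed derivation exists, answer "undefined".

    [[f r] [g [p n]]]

[f r]: ⟨t, e⟩ applied to t yields e.
[p n]: ⟨s, e⟩ applied to s yields e.
[g [p n]]: ⟨e, ⟨e, s⟩⟩ applied to e yields ⟨e, s⟩.
[[f r] [g [p n]]]: ⟨e, s⟩ applied to e yields s.

s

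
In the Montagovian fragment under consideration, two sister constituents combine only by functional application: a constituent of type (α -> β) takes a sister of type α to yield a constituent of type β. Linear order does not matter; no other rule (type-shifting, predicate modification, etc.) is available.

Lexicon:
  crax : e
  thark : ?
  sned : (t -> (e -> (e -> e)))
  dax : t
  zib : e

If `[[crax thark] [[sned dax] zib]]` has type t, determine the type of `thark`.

(e -> ((e -> e) -> t))

For [[crax thark] [[sned dax] zib]] to have type t with [[sned dax] zib] of type (e -> e), [crax thark] must be the function: [crax thark] : ((e -> e) -> t).
For [crax thark] to have type ((e -> e) -> t) with crax of type e, thark must be the function: thark : (e -> ((e -> e) -> t)).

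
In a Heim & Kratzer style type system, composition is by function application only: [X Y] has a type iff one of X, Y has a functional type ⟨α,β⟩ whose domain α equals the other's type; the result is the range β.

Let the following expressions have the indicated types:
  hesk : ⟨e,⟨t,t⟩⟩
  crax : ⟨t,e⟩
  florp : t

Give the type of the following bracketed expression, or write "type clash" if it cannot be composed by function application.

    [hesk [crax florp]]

[crax florp] — crax of type ⟨t,e⟩ combines with florp of type t: type e.
[hesk [crax florp]] — hesk of type ⟨e,⟨t,t⟩⟩ combines with [crax florp] of type e: type ⟨t,t⟩.

⟨t,t⟩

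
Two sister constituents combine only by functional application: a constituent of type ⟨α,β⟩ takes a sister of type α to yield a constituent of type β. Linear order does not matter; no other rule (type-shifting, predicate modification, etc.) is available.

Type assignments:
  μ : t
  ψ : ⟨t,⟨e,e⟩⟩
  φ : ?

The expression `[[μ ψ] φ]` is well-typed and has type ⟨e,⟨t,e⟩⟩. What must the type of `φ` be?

⟨⟨e,e⟩,⟨e,⟨t,e⟩⟩⟩

For [[μ ψ] φ] to have type ⟨e,⟨t,e⟩⟩ with [μ ψ] of type ⟨e,e⟩, φ must be the function: φ : ⟨⟨e,e⟩,⟨e,⟨t,e⟩⟩⟩.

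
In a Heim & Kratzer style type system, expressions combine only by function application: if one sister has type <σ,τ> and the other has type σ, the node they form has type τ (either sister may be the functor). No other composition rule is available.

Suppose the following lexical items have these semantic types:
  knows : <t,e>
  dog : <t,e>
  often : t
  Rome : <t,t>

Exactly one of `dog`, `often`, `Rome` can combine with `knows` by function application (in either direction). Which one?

often

dog : <t,e> — neither side's domain matches the other.
often — combines: knows : <t,e> takes often : t as argument, giving e.
Rome : <t,t> — neither side's domain matches the other.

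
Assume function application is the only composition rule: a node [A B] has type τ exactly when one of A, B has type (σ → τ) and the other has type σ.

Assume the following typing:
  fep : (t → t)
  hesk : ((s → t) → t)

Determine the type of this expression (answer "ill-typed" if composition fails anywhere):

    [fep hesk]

At [fep hesk]: neither (t → t) nor ((s → t) → t) can take the other as argument; the node is ill-typed.

ill-typed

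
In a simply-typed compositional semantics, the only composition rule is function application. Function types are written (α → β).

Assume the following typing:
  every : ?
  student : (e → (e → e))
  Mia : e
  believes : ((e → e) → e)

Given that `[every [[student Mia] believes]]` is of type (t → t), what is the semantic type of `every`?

(e → (t → t))

[every [[student Mia] believes]] must have type (t → t). The sister [[student Mia] believes] has type e; that is not a function onto (t → t), so every must be the functor, of type (e → (t → t)).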